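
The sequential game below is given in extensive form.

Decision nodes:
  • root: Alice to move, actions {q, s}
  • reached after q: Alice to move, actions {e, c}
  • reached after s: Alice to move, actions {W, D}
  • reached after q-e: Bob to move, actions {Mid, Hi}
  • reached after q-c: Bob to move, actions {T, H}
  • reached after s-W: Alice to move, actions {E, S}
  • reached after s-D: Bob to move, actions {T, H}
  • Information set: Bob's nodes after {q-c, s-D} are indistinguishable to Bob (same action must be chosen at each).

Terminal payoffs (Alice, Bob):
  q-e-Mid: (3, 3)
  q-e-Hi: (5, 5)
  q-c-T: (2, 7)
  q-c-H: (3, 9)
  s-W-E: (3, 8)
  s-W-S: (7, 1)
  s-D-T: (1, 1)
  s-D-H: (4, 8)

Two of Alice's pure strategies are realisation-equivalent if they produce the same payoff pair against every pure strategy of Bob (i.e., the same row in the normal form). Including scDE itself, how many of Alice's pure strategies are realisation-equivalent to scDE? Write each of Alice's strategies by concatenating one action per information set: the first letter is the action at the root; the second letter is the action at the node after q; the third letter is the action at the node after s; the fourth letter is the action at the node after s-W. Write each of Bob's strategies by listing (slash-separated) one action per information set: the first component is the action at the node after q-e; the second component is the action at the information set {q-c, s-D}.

Row for scDE (columns Mid/T, Mid/H, Hi/T, Hi/H): (1,1) (4,8) (1,1) (4,8).
Under scDE, Alice's choice at the node after q and at the node after s-W can never be reached regardless of what Bob does, so varying those choices leaves every outcome unchanged.
Holding the reachable choices fixed and varying the unreachable ones freely already gives 2 × 2 = 4 equivalent strategies.
No other strategy reproduces this row, so those 4 are the full class: seDE, seDS, scDE, scDS.

4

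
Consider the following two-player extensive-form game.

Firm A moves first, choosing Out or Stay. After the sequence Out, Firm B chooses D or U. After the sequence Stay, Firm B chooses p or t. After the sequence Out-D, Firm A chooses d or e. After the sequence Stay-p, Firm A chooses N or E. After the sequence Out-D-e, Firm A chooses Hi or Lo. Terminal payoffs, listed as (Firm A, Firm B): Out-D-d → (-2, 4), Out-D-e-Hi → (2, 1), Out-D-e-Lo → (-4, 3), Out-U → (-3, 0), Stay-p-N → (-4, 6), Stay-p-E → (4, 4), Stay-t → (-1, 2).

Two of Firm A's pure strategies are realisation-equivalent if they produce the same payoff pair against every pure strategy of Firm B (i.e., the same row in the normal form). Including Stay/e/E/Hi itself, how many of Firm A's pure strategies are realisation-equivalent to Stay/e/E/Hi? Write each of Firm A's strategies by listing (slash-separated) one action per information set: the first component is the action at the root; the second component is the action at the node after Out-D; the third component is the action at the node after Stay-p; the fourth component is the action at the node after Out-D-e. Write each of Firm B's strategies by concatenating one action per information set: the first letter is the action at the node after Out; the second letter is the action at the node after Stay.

4

Row for Stay/e/E/Hi (columns Dp, Dt, Up, Ut): (4,4) (-1,2) (4,4) (-1,2).
Under Stay/e/E/Hi, Firm A's choice at the node after Out-D and at the node after Out-D-e can never be reached regardless of what Firm B does, so varying those choices leaves every outcome unchanged.
Holding the reachable choices fixed and varying the unreachable ones freely already gives 2 × 2 = 4 equivalent strategies.
No other strategy reproduces this row, so those 4 are the full class: Stay/d/E/Hi, Stay/d/E/Lo, Stay/e/E/Hi, Stay/e/E/Lo.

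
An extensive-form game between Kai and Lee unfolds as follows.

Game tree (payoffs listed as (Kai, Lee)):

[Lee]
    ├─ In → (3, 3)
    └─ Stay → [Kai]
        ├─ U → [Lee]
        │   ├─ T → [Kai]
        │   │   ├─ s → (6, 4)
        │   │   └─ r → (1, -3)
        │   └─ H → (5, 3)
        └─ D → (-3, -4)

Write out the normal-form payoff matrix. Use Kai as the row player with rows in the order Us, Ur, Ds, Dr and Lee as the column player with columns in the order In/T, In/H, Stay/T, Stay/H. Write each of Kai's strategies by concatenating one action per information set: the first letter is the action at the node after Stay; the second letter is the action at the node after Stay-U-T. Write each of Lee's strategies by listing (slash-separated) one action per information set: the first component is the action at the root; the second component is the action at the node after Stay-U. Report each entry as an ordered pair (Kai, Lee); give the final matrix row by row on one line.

Us: (3,3) (3,3) (6,4) (5,3) | Ur: (3,3) (3,3) (1,-3) (5,3) | Ds: (3,3) (3,3) (-3,-4) (-3,-4) | Dr: (3,3) (3,3) (-3,-4) (-3,-4)

Row Us: In/T→(3,3), In/H→(3,3), Stay/T→(6,4), Stay/H→(5,3)
Row Ur: In/T→(3,3), In/H→(3,3), Stay/T→(1,-3), Stay/H→(5,3)
Row Ds: In/T→(3,3), In/H→(3,3), Stay/T→(-3,-4), Stay/H→(-3,-4)
Row Dr: In/T→(3,3), In/H→(3,3), Stay/T→(-3,-4), Stay/H→(-3,-4)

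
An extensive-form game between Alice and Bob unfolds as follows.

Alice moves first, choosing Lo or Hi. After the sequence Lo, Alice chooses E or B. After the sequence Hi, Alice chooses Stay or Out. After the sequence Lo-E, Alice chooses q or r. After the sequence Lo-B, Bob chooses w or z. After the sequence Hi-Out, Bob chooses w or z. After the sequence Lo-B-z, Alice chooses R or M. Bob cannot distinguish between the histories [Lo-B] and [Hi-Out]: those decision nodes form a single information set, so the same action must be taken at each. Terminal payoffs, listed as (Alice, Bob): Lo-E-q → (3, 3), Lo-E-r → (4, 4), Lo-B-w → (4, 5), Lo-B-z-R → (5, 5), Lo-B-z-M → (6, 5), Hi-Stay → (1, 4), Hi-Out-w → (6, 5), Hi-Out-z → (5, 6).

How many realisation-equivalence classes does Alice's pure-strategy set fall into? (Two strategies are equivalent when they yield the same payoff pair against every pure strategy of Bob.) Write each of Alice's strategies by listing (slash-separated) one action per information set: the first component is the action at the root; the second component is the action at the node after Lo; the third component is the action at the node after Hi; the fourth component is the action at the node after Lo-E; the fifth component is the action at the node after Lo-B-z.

6

Alice has 32 pure strategies: Lo/E/Stay/q/R, Lo/E/Stay/q/M, Lo/E/Stay/r/R, Lo/E/Stay/r/M, Lo/E/Out/q/R, Lo/E/Out/q/M, Lo/E/Out/r/R, Lo/E/Out/r/M, Lo/B/Stay/q/R, Lo/B/Stay/q/M, Lo/B/Stay/r/R, Lo/B/Stay/r/M, Lo/B/Out/q/R, Lo/B/Out/q/M, Lo/B/Out/r/R, Lo/B/Out/r/M, Hi/E/Stay/q/R, Hi/E/Stay/q/M, Hi/E/Stay/r/R, Hi/E/Stay/r/M, Hi/E/Out/q/R, Hi/E/Out/q/M, Hi/E/Out/r/R, Hi/E/Out/r/M, Hi/B/Stay/q/R, Hi/B/Stay/q/M, Hi/B/Stay/r/R, Hi/B/Stay/r/M, Hi/B/Out/q/R, Hi/B/Out/q/M, Hi/B/Out/r/R, Hi/B/Out/r/M. Columns: w, z.
{Lo/E/Stay/q/R, Lo/E/Stay/q/M, Lo/E/Out/q/R, Lo/E/Out/q/M} → row (3,3) (3,3)
{Lo/E/Stay/r/R, Lo/E/Stay/r/M, Lo/E/Out/r/R, Lo/E/Out/r/M} → row (4,4) (4,4)
{Lo/B/Stay/q/R, Lo/B/Stay/r/R, Lo/B/Out/q/R, Lo/B/Out/r/R} → row (4,5) (5,5)
{Lo/B/Stay/q/M, Lo/B/Stay/r/M, Lo/B/Out/q/M, Lo/B/Out/r/M} → row (4,5) (6,5)
{Hi/E/Stay/q/R, Hi/E/Stay/q/M, Hi/E/Stay/r/R, Hi/E/Stay/r/M, Hi/B/Stay/q/R, Hi/B/Stay/q/M, Hi/B/Stay/r/R, Hi/B/Stay/r/M} → row (1,4) (1,4)
{Hi/E/Out/q/R, Hi/E/Out/q/M, Hi/E/Out/r/R, Hi/E/Out/r/M, Hi/B/Out/q/R, Hi/B/Out/q/M, Hi/B/Out/r/R, Hi/B/Out/r/M} → row (6,5) (5,6)
That's 6 distinct rows out of 32 strategies.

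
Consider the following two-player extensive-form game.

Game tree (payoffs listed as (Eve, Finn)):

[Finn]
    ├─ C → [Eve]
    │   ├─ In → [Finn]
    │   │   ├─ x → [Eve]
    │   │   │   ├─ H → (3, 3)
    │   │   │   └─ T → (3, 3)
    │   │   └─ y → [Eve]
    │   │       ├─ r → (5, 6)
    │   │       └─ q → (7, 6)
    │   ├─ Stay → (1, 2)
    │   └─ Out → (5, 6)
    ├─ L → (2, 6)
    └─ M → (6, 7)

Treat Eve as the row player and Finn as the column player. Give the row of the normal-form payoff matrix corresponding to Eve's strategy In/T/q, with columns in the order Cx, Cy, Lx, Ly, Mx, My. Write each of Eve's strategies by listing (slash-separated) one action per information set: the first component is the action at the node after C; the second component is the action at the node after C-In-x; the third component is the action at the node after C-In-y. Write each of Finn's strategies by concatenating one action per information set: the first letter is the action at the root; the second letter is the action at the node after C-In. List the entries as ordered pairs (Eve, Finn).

vs Cx: Finn plays C → Eve plays In at [C] → Finn plays x at [C-In] → Eve plays T at [C-In-x] → (3, 3)
vs Cy: Finn plays C → Eve plays In at [C] → Finn plays y at [C-In] → Eve plays q at [C-In-y] → (7, 6)
vs Lx: Finn plays L → (2, 6)
vs Ly: Finn plays L → (2, 6)
vs Mx: Finn plays M → (6, 7)
vs My: Finn plays M → (6, 7)

(3,3) (7,6) (2,6) (2,6) (6,7) (6,7)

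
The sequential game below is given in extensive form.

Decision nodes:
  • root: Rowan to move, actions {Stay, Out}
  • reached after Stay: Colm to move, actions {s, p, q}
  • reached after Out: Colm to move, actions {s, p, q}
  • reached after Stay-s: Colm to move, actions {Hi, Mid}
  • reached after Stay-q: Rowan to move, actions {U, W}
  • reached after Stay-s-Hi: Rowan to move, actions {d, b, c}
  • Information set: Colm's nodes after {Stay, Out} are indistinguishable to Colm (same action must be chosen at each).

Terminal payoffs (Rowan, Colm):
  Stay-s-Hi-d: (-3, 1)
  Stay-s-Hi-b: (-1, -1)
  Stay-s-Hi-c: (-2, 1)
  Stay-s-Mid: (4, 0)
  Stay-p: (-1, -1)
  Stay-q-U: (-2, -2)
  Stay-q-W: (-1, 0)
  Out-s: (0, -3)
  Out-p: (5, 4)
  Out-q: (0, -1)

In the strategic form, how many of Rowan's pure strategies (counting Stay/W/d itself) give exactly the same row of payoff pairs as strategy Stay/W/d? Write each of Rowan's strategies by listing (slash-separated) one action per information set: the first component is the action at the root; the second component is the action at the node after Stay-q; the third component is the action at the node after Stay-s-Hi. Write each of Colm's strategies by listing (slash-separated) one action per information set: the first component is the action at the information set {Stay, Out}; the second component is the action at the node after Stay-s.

Row for Stay/W/d (columns s/Hi, s/Mid, p/Hi, p/Mid, q/Hi, q/Mid): (-3,1) (4,0) (-1,-1) (-1,-1) (-1,0) (-1,0).
Every one of Rowan's information sets is on the play path for some reply by Colm when Rowan follows Stay/W/d.
Changing the action at any of them therefore changes at least one column, so only Stay/W/d itself gives this row.

1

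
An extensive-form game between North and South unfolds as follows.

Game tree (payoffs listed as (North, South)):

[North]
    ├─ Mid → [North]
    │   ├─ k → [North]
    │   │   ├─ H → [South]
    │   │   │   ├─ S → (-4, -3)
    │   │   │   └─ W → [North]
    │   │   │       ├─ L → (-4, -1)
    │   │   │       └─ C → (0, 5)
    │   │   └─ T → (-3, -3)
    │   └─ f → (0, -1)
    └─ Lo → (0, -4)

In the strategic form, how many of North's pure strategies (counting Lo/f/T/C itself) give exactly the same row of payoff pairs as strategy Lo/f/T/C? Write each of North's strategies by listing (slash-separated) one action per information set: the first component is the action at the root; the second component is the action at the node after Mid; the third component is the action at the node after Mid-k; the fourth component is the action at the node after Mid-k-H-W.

Row for Lo/f/T/C (columns S, W): (0,-4) (0,-4).
Under Lo/f/T/C, North's choice at the node after Mid and at the node after Mid-k and at the node after Mid-k-H-W can never be reached regardless of what South does, so varying those choices leaves every outcome unchanged.
Holding the reachable choices fixed and varying the unreachable ones freely already gives 2 × 2 × 2 = 8 equivalent strategies.
No other strategy reproduces this row, so those 8 are the full class: Lo/k/H/L, Lo/k/H/C, Lo/k/T/L, Lo/k/T/C, Lo/f/H/L, Lo/f/H/C, Lo/f/T/L, Lo/f/T/C.

8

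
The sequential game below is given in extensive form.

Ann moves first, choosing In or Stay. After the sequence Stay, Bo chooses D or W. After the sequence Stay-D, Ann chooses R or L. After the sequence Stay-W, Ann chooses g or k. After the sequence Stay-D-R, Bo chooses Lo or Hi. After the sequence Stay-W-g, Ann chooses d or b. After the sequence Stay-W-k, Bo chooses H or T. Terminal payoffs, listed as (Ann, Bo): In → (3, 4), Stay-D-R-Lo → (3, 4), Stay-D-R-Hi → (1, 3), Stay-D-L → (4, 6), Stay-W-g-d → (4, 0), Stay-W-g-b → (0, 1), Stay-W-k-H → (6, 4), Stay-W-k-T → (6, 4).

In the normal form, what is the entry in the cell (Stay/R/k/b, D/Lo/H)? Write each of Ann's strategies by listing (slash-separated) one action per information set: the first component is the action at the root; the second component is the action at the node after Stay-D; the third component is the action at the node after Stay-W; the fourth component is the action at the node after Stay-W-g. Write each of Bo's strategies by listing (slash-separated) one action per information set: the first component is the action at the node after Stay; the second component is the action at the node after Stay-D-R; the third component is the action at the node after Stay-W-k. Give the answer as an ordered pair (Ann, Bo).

Trace the play path from the root:
  Ann plays Stay
  Bo plays D at [Stay]
  Ann plays R at [Stay-D]
  Bo plays Lo at [Stay-D-R]
→ terminal payoff (3, 4).
(Ann's choice at the node after Stay-W is never reached on this path, so it doesn't affect the outcome.)

(3, 4)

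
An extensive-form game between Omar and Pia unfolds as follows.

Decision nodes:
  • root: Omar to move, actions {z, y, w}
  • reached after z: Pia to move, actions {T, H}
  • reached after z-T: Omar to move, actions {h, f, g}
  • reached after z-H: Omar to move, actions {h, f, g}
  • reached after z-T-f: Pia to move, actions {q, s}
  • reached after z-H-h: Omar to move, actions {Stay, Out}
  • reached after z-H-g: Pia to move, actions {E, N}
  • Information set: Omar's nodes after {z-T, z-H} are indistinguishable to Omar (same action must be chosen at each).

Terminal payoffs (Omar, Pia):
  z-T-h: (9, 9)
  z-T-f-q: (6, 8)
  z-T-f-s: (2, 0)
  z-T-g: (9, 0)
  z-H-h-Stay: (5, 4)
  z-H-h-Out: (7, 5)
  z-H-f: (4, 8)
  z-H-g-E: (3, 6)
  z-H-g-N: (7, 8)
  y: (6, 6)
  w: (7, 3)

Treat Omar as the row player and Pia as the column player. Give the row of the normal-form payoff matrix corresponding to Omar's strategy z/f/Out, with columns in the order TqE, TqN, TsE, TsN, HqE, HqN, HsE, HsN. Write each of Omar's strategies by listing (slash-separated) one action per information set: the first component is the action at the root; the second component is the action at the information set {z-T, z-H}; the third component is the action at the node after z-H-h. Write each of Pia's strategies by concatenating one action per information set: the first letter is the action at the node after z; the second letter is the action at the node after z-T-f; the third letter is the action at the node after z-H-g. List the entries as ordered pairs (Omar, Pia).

(6,8) (6,8) (2,0) (2,0) (4,8) (4,8) (4,8) (4,8)

vs TqE: Omar plays z → Pia plays T at [z] → Omar plays f at [z-T] → Pia plays q at [z-T-f] → (6, 8)
vs TqN: Omar plays z → Pia plays T at [z] → Omar plays f at [z-T] → Pia plays q at [z-T-f] → (6, 8)
vs TsE: Omar plays z → Pia plays T at [z] → Omar plays f at [z-T] → Pia plays s at [z-T-f] → (2, 0)
vs TsN: Omar plays z → Pia plays T at [z] → Omar plays f at [z-T] → Pia plays s at [z-T-f] → (2, 0)
vs HqE: Omar plays z → Pia plays H at [z] → Omar plays f at [z-H] → (4, 8)
vs HqN: Omar plays z → Pia plays H at [z] → Omar plays f at [z-H] → (4, 8)
vs HsE: Omar plays z → Pia plays H at [z] → Omar plays f at [z-H] → (4, 8)
vs HsN: Omar plays z → Pia plays H at [z] → Omar plays f at [z-H] → (4, 8)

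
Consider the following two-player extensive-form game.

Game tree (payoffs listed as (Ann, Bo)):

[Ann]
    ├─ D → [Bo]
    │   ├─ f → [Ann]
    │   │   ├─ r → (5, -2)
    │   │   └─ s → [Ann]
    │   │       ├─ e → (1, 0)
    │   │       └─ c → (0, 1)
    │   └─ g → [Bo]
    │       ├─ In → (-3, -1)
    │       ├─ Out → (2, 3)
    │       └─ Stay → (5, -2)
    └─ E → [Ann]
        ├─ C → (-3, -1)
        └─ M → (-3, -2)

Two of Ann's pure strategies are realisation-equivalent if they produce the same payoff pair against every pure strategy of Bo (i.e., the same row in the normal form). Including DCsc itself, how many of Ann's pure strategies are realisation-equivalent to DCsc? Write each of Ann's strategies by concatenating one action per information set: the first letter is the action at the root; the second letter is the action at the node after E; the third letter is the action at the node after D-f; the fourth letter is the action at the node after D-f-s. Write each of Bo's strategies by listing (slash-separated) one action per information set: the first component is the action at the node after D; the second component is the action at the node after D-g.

Row for DCsc (columns f/In, f/Out, f/Stay, g/In, g/Out, g/Stay): (0,1) (0,1) (0,1) (-3,-1) (2,3) (5,-2).
Under DCsc, Ann's choice at the node after E can never be reached regardless of what Bo does, so varying those choices leaves every outcome unchanged.
Holding the reachable choices fixed and varying the unreachable one freely already gives 2 equivalent strategies.
No other strategy reproduces this row, so those 2 are the full class: DCsc, DMsc.

2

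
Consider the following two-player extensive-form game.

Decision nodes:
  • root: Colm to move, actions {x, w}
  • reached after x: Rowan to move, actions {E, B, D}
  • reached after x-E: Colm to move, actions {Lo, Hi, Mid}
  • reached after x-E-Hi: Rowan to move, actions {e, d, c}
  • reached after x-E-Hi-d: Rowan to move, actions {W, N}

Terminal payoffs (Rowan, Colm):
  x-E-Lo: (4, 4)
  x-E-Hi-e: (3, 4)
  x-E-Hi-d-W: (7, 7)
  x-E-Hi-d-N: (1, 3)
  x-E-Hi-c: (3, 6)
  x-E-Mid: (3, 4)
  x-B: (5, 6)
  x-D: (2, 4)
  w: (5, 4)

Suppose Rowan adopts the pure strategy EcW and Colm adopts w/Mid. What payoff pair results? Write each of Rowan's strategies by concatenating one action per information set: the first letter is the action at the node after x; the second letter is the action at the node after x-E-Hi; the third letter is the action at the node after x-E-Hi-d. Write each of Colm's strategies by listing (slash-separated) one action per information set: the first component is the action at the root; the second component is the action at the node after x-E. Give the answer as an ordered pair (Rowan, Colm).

(5, 4)

Trace the play path from the root:
  Colm plays w
→ terminal payoff (5, 4).
(Rowan's choice at the node after x is never reached on this path, so it doesn't affect the outcome.)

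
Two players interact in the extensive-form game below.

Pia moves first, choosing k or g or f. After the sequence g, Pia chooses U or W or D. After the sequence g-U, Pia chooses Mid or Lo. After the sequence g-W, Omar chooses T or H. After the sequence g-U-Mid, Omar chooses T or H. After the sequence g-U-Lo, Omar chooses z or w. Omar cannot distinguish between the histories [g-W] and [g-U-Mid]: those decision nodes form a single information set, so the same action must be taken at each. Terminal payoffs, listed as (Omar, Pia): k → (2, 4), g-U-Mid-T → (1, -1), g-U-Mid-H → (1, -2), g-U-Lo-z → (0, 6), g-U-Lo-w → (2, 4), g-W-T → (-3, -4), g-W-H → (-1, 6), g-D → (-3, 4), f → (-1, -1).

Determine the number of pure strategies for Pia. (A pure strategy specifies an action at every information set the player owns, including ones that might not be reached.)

18

Pia owns the root with actions {k, g, f} — three choices.
Pia owns the node after g with actions {U, W, D} — three choices.
Pia owns the node after g-U with actions {Mid, Lo} — two choices.
A pure strategy fixes one action at each information set independently, so the count is the product 3 × 3 × 2 = 18.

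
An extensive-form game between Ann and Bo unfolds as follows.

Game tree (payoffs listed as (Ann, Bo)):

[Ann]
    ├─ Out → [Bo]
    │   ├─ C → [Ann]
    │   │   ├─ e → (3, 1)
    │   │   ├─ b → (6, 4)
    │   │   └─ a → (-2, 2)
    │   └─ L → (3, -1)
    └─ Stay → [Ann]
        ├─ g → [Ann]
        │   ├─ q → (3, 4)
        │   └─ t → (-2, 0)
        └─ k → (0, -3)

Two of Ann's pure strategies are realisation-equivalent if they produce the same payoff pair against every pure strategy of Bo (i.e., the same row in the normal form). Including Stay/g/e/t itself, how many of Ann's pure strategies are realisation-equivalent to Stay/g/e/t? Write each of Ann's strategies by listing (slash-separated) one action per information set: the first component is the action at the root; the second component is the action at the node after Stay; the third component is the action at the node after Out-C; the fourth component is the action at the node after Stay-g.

3

Row for Stay/g/e/t (columns C, L): (-2,0) (-2,0).
Under Stay/g/e/t, Ann's choice at the node after Out-C can never be reached regardless of what Bo does, so varying those choices leaves every outcome unchanged.
Holding the reachable choices fixed and varying the unreachable one freely already gives 3 equivalent strategies.
No other strategy reproduces this row, so those 3 are the full class: Stay/g/e/t, Stay/g/b/t, Stay/g/a/t.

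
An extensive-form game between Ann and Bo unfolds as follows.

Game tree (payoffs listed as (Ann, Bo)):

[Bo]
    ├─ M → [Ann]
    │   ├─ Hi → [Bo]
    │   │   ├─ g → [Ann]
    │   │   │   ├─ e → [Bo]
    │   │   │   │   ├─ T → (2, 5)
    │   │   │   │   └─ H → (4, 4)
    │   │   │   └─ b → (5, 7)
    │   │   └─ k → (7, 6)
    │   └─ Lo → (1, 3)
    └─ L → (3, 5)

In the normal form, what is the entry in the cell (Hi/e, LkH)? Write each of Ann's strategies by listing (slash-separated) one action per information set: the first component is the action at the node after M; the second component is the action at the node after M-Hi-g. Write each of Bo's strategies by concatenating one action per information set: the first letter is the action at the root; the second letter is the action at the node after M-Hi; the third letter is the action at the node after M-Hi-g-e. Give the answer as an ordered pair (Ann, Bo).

Trace the play path from the root:
  Bo plays L
→ terminal payoff (3, 5).
(Ann's choice at the node after M is never reached on this path, so it doesn't affect the outcome.)

(3, 5)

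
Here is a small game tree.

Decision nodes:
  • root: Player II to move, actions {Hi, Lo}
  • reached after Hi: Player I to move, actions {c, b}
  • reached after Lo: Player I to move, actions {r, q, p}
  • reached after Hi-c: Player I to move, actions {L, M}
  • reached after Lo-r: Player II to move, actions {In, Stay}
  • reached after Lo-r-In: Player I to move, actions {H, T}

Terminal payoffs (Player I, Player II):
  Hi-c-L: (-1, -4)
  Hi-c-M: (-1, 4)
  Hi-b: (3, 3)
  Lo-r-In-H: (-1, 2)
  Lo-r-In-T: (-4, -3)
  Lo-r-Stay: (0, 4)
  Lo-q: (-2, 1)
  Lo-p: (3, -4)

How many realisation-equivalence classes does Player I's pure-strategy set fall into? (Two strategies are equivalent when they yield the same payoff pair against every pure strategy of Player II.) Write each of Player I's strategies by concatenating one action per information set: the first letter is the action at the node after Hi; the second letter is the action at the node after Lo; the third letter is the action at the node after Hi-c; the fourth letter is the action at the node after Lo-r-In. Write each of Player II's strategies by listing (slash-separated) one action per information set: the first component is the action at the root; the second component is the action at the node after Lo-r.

12

Player I has 24 pure strategies: crLH, crLT, crMH, crMT, cqLH, cqLT, cqMH, cqMT, cpLH, cpLT, cpMH, cpMT, brLH, brLT, brMH, brMT, bqLH, bqLT, bqMH, bqMT, bpLH, bpLT, bpMH, bpMT. Columns: Hi/In, Hi/Stay, Lo/In, Lo/Stay.
{crLH} → row (-1,-4) (-1,-4) (-1,2) (0,4)
{crLT} → row (-1,-4) (-1,-4) (-4,-3) (0,4)
{crMH} → row (-1,4) (-1,4) (-1,2) (0,4)
{crMT} → row (-1,4) (-1,4) (-4,-3) (0,4)
{cqLH, cqLT} → row (-1,-4) (-1,-4) (-2,1) (-2,1)
{cqMH, cqMT} → row (-1,4) (-1,4) (-2,1) (-2,1)
{cpLH, cpLT} → row (-1,-4) (-1,-4) (3,-4) (3,-4)
{cpMH, cpMT} → row (-1,4) (-1,4) (3,-4) (3,-4)
{brLH, brMH} → row (3,3) (3,3) (-1,2) (0,4)
{brLT, brMT} → row (3,3) (3,3) (-4,-3) (0,4)
{bqLH, bqLT, bqMH, bqMT} → row (3,3) (3,3) (-2,1) (-2,1)
{bpLH, bpLT, bpMH, bpMT} → row (3,3) (3,3) (3,-4) (3,-4)
That's 12 distinct rows out of 24 strategies.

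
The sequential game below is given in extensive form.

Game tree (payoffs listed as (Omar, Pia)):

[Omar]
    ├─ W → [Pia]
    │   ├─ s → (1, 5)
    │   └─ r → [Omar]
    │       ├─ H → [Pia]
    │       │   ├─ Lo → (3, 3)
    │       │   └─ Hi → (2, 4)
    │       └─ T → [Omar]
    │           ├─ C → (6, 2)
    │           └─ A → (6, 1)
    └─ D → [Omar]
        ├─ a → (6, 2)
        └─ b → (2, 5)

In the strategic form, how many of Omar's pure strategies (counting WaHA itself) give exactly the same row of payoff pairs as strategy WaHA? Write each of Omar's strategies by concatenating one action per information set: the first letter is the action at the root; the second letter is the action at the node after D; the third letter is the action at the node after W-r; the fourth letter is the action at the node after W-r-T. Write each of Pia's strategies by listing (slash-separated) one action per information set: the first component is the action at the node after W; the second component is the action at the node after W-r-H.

Row for WaHA (columns s/Lo, s/Hi, r/Lo, r/Hi): (1,5) (1,5) (3,3) (2,4).
Under WaHA, Omar's choice at the node after D and at the node after W-r-T can never be reached regardless of what Pia does, so varying those choices leaves every outcome unchanged.
Holding the reachable choices fixed and varying the unreachable ones freely already gives 2 × 2 = 4 equivalent strategies.
No other strategy reproduces this row, so those 4 are the full class: WaHC, WaHA, WbHC, WbHA.

4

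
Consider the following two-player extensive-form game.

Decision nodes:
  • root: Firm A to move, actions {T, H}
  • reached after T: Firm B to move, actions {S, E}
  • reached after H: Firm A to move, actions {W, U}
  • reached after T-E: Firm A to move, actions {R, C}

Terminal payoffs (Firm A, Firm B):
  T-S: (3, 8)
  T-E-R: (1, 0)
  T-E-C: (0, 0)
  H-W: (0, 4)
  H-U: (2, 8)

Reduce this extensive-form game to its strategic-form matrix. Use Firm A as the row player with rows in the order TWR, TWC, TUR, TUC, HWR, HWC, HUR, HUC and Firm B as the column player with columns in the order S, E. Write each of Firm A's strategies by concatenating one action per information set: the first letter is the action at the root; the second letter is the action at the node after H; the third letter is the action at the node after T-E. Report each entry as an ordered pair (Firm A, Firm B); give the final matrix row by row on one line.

            S        E
 TWR    (3,8)    (1,0)
 TWC    (3,8)    (0,0)
 TUR    (3,8)    (1,0)
 TUC    (3,8)    (0,0)
 HWR    (0,4)    (0,4)
 HWC    (0,4)    (0,4)
 HUR    (2,8)    (2,8)
 HUC    (2,8)    (2,8)

TWR: (3,8) (1,0) | TWC: (3,8) (0,0) | TUR: (3,8) (1,0) | TUC: (3,8) (0,0) | HWR: (0,4) (0,4) | HWC: (0,4) (0,4) | HUR: (2,8) (2,8) | HUC: (2,8) (2,8)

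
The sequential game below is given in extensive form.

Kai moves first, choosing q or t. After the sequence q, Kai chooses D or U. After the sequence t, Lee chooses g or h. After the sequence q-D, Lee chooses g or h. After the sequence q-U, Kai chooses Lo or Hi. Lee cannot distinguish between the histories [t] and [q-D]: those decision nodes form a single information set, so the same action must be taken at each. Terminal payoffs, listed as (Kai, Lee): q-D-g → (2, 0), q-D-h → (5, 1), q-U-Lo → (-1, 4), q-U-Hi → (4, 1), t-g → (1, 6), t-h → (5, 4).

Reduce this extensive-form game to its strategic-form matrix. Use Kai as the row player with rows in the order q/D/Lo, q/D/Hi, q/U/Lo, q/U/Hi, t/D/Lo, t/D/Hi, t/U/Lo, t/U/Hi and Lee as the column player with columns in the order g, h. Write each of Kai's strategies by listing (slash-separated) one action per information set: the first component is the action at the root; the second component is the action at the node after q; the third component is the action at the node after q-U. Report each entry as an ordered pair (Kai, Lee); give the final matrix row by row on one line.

q/D/Lo: (2,0) (5,1) | q/D/Hi: (2,0) (5,1) | q/U/Lo: (-1,4) (-1,4) | q/U/Hi: (4,1) (4,1) | t/D/Lo: (1,6) (5,4) | t/D/Hi: (1,6) (5,4) | t/U/Lo: (1,6) (5,4) | t/U/Hi: (1,6) (5,4)

              g        h
q/D/Lo    (2,0)    (5,1)
q/D/Hi    (2,0)    (5,1)
q/U/Lo   (-1,4)   (-1,4)
q/U/Hi    (4,1)    (4,1)
t/D/Lo    (1,6)    (5,4)
t/D/Hi    (1,6)    (5,4)
t/U/Lo    (1,6)    (5,4)
t/U/Hi    (1,6)    (5,4)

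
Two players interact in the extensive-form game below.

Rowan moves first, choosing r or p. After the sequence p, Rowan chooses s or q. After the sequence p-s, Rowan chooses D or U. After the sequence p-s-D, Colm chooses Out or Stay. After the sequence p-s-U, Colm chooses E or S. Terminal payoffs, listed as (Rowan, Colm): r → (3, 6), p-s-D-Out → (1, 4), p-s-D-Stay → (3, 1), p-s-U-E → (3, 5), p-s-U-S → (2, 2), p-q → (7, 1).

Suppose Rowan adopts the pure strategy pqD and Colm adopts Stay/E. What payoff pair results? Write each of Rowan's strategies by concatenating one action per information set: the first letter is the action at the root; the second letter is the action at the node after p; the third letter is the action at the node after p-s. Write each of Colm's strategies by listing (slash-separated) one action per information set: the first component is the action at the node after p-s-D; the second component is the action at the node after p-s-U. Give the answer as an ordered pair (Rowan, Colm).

(7, 1)

Trace the play path from the root:
  Rowan plays p
  Rowan plays q at [p]
→ terminal payoff (7, 1).
(Rowan's choice at the node after p-s is never reached on this path, so it doesn't affect the outcome.)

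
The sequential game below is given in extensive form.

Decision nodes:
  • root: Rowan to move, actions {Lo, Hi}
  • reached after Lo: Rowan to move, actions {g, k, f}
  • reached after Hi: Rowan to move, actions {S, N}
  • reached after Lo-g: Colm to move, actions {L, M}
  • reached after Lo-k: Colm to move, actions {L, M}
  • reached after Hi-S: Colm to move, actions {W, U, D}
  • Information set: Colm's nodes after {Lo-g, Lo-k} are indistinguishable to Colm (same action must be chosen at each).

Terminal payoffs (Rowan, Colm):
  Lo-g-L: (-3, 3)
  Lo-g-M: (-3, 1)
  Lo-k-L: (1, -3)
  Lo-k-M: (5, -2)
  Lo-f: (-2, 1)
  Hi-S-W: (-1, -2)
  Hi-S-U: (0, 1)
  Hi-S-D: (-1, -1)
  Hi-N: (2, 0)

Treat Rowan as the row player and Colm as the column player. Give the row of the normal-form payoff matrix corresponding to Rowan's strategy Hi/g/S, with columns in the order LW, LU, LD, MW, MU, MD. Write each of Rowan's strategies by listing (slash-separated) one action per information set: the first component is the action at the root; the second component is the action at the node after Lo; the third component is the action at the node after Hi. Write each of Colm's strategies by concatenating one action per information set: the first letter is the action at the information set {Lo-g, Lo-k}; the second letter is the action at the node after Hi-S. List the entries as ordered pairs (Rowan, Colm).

(-1,-2) (0,1) (-1,-1) (-1,-2) (0,1) (-1,-1)

vs LW: Rowan plays Hi → Rowan plays S at [Hi] → Colm plays W at [Hi-S] → (-1, -2)
vs LU: Rowan plays Hi → Rowan plays S at [Hi] → Colm plays U at [Hi-S] → (0, 1)
vs LD: Rowan plays Hi → Rowan plays S at [Hi] → Colm plays D at [Hi-S] → (-1, -1)
vs MW: Rowan plays Hi → Rowan plays S at [Hi] → Colm plays W at [Hi-S] → (-1, -2)
vs MU: Rowan plays Hi → Rowan plays S at [Hi] → Colm plays U at [Hi-S] → (0, 1)
vs MD: Rowan plays Hi → Rowan plays S at [Hi] → Colm plays D at [Hi-S] → (-1, -1)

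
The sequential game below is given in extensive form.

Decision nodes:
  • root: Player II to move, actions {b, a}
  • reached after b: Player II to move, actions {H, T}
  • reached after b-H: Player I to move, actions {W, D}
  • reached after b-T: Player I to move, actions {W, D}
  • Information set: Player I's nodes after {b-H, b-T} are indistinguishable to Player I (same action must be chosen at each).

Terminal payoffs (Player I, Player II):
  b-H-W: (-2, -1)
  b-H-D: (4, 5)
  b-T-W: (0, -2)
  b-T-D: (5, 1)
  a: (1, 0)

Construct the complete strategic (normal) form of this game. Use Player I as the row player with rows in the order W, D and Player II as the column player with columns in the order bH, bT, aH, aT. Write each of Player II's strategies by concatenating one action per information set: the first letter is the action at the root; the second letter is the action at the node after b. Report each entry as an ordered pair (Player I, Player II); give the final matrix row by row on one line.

           bH       bT       aH       aT
   W  (-2,-1)   (0,-2)    (1,0)    (1,0)
   D    (4,5)    (5,1)    (1,0)    (1,0)

W: (-2,-1) (0,-2) (1,0) (1,0) | D: (4,5) (5,1) (1,0) (1,0)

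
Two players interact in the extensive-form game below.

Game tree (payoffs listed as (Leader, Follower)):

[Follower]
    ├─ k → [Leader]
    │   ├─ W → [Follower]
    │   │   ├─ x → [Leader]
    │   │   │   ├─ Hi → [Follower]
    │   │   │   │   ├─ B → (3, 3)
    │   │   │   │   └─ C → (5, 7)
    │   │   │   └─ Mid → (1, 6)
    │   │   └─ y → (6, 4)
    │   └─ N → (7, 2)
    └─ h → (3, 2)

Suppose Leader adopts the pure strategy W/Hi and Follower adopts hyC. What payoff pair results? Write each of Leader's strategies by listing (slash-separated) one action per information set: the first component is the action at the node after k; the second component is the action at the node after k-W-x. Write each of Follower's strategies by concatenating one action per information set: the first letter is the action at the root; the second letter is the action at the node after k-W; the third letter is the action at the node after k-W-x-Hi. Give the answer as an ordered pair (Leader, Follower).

(3, 2)

Trace the play path from the root:
  Follower plays h
→ terminal payoff (3, 2).
(Leader's choice at the node after k is never reached on this path, so it doesn't affect the outcome.)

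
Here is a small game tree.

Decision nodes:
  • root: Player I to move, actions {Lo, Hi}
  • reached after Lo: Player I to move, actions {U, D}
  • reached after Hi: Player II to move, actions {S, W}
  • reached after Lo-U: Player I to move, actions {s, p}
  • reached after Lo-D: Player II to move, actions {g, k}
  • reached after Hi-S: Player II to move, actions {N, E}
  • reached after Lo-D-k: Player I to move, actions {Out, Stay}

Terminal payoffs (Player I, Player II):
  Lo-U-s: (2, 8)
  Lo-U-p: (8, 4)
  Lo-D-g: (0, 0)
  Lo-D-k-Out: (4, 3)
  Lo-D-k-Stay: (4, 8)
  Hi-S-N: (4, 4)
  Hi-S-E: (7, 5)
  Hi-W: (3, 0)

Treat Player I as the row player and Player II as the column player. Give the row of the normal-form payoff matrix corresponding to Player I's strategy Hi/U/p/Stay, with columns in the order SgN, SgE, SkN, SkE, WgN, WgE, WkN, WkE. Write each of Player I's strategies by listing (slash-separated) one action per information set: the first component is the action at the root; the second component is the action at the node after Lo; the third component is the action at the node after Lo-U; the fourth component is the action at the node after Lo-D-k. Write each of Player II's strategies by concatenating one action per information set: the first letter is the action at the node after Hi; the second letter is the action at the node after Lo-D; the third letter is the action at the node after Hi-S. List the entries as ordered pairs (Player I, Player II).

vs SgN: Player I plays Hi → Player II plays S at [Hi] → Player II plays N at [Hi-S] → (4, 4)
vs SgE: Player I plays Hi → Player II plays S at [Hi] → Player II plays E at [Hi-S] → (7, 5)
vs SkN: Player I plays Hi → Player II plays S at [Hi] → Player II plays N at [Hi-S] → (4, 4)
vs SkE: Player I plays Hi → Player II plays S at [Hi] → Player II plays E at [Hi-S] → (7, 5)
vs WgN: Player I plays Hi → Player II plays W at [Hi] → (3, 0)
vs WgE: Player I plays Hi → Player II plays W at [Hi] → (3, 0)
vs WkN: Player I plays Hi → Player II plays W at [Hi] → (3, 0)
vs WkE: Player I plays Hi → Player II plays W at [Hi] → (3, 0)

(4,4) (7,5) (4,4) (7,5) (3,0) (3,0) (3,0) (3,0)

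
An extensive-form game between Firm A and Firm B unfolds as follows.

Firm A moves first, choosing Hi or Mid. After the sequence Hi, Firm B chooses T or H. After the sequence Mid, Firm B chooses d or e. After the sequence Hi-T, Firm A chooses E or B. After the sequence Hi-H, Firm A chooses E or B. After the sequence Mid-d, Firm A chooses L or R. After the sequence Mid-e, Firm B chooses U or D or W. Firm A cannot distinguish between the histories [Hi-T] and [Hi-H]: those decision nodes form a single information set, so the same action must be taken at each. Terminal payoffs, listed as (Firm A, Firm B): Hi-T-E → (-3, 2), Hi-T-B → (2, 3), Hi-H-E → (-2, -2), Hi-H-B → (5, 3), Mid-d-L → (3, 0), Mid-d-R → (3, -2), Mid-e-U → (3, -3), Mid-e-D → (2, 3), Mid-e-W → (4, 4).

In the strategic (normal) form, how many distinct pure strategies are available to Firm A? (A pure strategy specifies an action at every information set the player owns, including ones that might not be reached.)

Firm A owns the root with actions {Hi, Mid} — two choices.
Firm A owns the information set {Hi-T, Hi-H} with actions {E, B} — two choices.
Firm A owns the node after Mid-d with actions {L, R} — two choices.
A pure strategy fixes one action at each information set independently, so the count is the product 2 × 2 × 2 = 8.

8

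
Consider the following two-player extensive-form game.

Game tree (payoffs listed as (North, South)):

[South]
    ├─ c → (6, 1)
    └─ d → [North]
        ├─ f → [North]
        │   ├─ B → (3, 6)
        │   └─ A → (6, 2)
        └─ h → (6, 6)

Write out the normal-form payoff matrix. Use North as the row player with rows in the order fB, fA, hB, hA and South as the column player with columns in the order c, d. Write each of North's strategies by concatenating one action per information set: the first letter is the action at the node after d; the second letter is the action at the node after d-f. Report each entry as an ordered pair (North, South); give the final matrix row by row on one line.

fB: (6,1) (3,6) | fA: (6,1) (6,2) | hB: (6,1) (6,6) | hA: (6,1) (6,6)

            c        d
  fB    (6,1)    (3,6)
  fA    (6,1)    (6,2)
  hB    (6,1)    (6,6)
  hA    (6,1)    (6,6)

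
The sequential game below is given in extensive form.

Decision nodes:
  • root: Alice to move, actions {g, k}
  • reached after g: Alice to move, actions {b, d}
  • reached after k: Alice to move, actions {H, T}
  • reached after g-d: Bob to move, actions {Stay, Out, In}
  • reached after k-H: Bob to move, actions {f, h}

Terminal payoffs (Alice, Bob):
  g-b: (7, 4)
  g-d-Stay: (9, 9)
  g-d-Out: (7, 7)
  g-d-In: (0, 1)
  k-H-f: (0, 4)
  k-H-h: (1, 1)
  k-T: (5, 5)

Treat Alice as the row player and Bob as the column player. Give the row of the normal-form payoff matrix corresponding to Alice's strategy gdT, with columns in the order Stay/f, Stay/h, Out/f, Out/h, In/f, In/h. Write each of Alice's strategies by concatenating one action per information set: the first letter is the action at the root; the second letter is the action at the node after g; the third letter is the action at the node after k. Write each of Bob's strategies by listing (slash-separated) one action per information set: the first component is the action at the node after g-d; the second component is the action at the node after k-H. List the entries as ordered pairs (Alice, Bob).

vs Stay/f: Alice plays g → Alice plays d at [g] → Bob plays Stay at [g-d] → (9, 9)
vs Stay/h: Alice plays g → Alice plays d at [g] → Bob plays Stay at [g-d] → (9, 9)
vs Out/f: Alice plays g → Alice plays d at [g] → Bob plays Out at [g-d] → (7, 7)
vs Out/h: Alice plays g → Alice plays d at [g] → Bob plays Out at [g-d] → (7, 7)
vs In/f: Alice plays g → Alice plays d at [g] → Bob plays In at [g-d] → (0, 1)
vs In/h: Alice plays g → Alice plays d at [g] → Bob plays In at [g-d] → (0, 1)

(9,9) (9,9) (7,7) (7,7) (0,1) (0,1)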